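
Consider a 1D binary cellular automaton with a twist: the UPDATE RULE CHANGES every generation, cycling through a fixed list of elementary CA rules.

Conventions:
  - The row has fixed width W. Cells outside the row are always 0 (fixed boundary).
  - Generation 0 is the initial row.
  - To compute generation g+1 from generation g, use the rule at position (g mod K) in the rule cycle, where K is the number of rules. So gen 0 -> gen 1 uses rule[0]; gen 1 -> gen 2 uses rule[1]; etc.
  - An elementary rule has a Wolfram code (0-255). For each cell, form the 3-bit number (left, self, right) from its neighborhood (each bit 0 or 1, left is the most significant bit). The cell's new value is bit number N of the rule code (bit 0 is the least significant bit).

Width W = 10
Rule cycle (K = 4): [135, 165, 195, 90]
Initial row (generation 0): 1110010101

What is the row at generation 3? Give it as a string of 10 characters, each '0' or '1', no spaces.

Gen 0: 1110010101
Gen 1 (rule 135): 0100110101
Gen 2 (rule 165): 0100001111
Gen 3 (rule 195): 1001110111

Answer: 1001110111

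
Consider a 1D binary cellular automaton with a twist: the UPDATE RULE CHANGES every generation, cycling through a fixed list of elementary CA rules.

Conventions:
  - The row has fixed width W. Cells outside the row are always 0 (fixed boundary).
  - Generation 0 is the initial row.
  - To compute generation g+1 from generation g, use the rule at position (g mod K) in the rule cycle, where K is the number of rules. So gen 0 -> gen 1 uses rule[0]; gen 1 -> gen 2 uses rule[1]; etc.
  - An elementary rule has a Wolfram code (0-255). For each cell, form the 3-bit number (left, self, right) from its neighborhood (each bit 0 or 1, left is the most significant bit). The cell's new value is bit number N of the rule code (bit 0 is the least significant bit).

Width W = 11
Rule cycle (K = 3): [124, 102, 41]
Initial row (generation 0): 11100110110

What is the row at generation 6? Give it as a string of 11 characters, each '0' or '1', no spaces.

Answer: 11101000100

Derivation:
Gen 0: 11100110110
Gen 1 (rule 124): 10110111111
Gen 2 (rule 102): 11011000001
Gen 3 (rule 41): 10110011100
Gen 4 (rule 124): 11111010110
Gen 5 (rule 102): 00001111010
Gen 6 (rule 41): 11101000100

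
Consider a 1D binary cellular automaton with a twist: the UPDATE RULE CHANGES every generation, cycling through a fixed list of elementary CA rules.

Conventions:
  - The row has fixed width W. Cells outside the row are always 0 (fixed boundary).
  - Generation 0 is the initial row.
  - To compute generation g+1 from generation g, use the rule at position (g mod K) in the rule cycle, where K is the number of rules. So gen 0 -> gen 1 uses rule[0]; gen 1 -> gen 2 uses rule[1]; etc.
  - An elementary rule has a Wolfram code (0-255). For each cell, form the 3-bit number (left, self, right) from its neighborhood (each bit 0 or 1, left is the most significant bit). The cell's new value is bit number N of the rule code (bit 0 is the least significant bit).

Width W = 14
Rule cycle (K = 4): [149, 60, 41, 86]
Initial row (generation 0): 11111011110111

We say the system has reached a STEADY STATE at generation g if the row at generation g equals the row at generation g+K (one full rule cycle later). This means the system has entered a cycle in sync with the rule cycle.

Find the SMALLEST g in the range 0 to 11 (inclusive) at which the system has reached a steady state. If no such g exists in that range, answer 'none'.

Gen 0: 11111011110111
Gen 1 (rule 149): 01110001100010
Gen 2 (rule 60): 01001001010011
Gen 3 (rule 41): 00000000100010
Gen 4 (rule 86): 00000001110111
Gen 5 (rule 149): 11111100100010
Gen 6 (rule 60): 10000010110011
Gen 7 (rule 41): 00111001100010
Gen 8 (rule 86): 01001110110111
Gen 9 (rule 149): 01100100000010
Gen 10 (rule 60): 01010110000011
Gen 11 (rule 41): 00101100111010
Gen 12 (rule 86): 01100111001011
Gen 13 (rule 149): 00010010101000
Gen 14 (rule 60): 00011011111100
Gen 15 (rule 41): 11010110000001

Answer: none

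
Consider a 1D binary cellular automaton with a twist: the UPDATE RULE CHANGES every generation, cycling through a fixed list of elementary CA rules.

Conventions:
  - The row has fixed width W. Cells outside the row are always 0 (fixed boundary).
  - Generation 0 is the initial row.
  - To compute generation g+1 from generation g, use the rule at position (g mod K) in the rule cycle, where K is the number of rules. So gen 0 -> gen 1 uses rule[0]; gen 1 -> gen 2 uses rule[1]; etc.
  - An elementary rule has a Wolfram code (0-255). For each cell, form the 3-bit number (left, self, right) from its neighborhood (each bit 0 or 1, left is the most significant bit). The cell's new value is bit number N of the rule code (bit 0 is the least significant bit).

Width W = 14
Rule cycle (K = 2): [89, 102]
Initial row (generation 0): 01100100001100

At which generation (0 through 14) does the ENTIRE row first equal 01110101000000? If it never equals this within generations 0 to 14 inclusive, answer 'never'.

Gen 0: 01100100001100
Gen 1 (rule 89): 01110011101111
Gen 2 (rule 102): 10010100110001
Gen 3 (rule 89): 01000010111100
Gen 4 (rule 102): 11000111000100
Gen 5 (rule 89): 11110101110011
Gen 6 (rule 102): 00011110010101
Gen 7 (rule 89): 11010011000000
Gen 8 (rule 102): 01110101000000
Gen 9 (rule 89): 01010000111111
Gen 10 (rule 102): 11110001000001
Gen 11 (rule 89): 10011100111100
Gen 12 (rule 102): 10100101000100
Gen 13 (rule 89): 00010000110011
Gen 14 (rule 102): 00110001010101

Answer: 8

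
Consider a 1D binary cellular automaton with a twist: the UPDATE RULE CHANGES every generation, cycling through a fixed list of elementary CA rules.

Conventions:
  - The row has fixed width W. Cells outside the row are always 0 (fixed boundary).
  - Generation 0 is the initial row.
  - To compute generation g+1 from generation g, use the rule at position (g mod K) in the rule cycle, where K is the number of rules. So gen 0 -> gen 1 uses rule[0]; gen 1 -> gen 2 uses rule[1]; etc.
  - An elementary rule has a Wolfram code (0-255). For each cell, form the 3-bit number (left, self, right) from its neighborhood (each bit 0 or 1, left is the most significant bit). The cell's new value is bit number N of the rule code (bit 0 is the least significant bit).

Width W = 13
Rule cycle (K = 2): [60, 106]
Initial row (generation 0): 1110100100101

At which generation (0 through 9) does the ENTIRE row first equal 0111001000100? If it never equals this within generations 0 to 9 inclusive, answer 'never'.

Gen 0: 1110100100101
Gen 1 (rule 60): 1001110110111
Gen 2 (rule 106): 0011011111101
Gen 3 (rule 60): 0010110000011
Gen 4 (rule 106): 0101110000111
Gen 5 (rule 60): 0111001000100
Gen 6 (rule 106): 1101010001000
Gen 7 (rule 60): 1011111001100
Gen 8 (rule 106): 0110001011100
Gen 9 (rule 60): 0101001110010

Answer: 5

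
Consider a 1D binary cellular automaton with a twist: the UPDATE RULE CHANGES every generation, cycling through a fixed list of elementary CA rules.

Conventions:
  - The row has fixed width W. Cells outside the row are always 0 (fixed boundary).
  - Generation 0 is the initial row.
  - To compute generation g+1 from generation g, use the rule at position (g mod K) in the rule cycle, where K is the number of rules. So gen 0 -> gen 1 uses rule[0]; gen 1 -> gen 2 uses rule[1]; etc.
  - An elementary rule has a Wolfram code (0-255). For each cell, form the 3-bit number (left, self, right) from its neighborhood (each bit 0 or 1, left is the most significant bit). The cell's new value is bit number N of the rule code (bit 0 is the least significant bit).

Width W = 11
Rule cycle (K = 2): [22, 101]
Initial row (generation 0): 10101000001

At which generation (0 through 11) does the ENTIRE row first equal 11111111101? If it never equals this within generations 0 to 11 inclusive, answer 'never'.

Gen 0: 10101000001
Gen 1 (rule 22): 10101100011
Gen 2 (rule 101): 11110101001
Gen 3 (rule 22): 00000101111
Gen 4 (rule 101): 11110110001
Gen 5 (rule 22): 00000001011
Gen 6 (rule 101): 11111101101
Gen 7 (rule 22): 00000000001
Gen 8 (rule 101): 11111111101
Gen 9 (rule 22): 00000000001
Gen 10 (rule 101): 11111111101
Gen 11 (rule 22): 00000000001

Answer: 8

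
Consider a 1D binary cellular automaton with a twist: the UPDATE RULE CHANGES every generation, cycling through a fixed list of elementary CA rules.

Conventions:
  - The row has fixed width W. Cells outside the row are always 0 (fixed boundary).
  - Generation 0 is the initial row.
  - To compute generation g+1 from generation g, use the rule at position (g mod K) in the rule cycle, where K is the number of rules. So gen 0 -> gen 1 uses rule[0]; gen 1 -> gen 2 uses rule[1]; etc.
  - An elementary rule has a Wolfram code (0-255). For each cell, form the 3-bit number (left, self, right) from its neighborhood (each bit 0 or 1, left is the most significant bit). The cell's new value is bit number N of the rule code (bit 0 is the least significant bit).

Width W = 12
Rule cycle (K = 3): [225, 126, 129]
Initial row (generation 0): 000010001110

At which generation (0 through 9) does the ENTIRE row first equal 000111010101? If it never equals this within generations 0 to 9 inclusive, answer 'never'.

Gen 0: 000010001110
Gen 1 (rule 225): 111000100110
Gen 2 (rule 126): 101101111111
Gen 3 (rule 129): 000000111110
Gen 4 (rule 225): 111110011110
Gen 5 (rule 126): 100011110011
Gen 6 (rule 129): 001001100000
Gen 7 (rule 225): 100000101111
Gen 8 (rule 126): 110001111001
Gen 9 (rule 129): 000100110000

Answer: never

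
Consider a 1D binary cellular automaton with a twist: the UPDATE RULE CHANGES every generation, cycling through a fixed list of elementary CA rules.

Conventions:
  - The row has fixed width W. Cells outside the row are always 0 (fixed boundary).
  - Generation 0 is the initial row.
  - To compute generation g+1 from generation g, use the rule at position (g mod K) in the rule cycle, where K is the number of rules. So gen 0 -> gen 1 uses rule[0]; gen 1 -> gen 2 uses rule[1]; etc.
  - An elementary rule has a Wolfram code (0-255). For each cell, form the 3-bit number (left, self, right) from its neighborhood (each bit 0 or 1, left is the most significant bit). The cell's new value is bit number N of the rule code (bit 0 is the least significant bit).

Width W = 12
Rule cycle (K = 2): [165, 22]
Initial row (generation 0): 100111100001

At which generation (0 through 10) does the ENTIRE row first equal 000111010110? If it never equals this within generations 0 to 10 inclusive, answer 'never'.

Gen 0: 100111100001
Gen 1 (rule 165): 100011001101
Gen 2 (rule 22): 110100110001
Gen 3 (rule 165): 001100000101
Gen 4 (rule 22): 010010001101
Gen 5 (rule 165): 010010100011
Gen 6 (rule 22): 111110110100
Gen 7 (rule 165): 011101001101
Gen 8 (rule 22): 100001110001
Gen 9 (rule 165): 101100100101
Gen 10 (rule 22): 100011111101

Answer: never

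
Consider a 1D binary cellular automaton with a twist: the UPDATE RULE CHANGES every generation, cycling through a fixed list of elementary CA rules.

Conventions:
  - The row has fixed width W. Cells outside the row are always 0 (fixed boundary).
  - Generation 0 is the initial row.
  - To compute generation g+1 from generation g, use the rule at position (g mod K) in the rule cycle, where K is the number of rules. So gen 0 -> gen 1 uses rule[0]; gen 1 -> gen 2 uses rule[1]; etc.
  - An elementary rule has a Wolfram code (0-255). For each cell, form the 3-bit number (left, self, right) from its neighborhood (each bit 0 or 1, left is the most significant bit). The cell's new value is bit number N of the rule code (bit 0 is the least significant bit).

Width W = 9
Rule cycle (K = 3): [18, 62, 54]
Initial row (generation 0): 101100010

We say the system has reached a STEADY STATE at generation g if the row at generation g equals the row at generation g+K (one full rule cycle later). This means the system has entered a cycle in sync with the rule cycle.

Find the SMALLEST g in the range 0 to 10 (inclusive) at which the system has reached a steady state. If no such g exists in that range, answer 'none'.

Answer: none

Derivation:
Gen 0: 101100010
Gen 1 (rule 18): 000010101
Gen 2 (rule 62): 000111111
Gen 3 (rule 54): 001000000
Gen 4 (rule 18): 010100000
Gen 5 (rule 62): 111110000
Gen 6 (rule 54): 000001000
Gen 7 (rule 18): 000010100
Gen 8 (rule 62): 000111110
Gen 9 (rule 54): 001000001
Gen 10 (rule 18): 010100010
Gen 11 (rule 62): 111110111
Gen 12 (rule 54): 000001000
Gen 13 (rule 18): 000010100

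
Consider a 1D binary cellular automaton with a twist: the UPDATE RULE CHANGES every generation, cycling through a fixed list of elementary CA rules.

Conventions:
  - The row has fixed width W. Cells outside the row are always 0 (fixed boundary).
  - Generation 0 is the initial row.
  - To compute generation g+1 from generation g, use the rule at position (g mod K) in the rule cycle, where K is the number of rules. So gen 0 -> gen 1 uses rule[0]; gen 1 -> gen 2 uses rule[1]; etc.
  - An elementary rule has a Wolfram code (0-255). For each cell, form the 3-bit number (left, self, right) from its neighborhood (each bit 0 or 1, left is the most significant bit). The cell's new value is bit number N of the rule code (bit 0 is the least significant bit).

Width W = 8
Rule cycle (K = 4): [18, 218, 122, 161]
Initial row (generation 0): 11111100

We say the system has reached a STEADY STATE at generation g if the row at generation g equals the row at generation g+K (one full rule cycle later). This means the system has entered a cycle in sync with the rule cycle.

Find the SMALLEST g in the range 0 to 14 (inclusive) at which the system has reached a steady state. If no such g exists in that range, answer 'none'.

Answer: 11

Derivation:
Gen 0: 11111100
Gen 1 (rule 18): 00000010
Gen 2 (rule 218): 00000101
Gen 3 (rule 122): 00001010
Gen 4 (rule 161): 11100100
Gen 5 (rule 18): 00011010
Gen 6 (rule 218): 00111001
Gen 7 (rule 122): 01101110
Gen 8 (rule 161): 00010100
Gen 9 (rule 18): 00100010
Gen 10 (rule 218): 01010101
Gen 11 (rule 122): 10101010
Gen 12 (rule 161): 01010100
Gen 13 (rule 18): 10000010
Gen 14 (rule 218): 01000101
Gen 15 (rule 122): 10101010
Gen 16 (rule 161): 01010100
Gen 17 (rule 18): 10000010
Gen 18 (rule 218): 01000101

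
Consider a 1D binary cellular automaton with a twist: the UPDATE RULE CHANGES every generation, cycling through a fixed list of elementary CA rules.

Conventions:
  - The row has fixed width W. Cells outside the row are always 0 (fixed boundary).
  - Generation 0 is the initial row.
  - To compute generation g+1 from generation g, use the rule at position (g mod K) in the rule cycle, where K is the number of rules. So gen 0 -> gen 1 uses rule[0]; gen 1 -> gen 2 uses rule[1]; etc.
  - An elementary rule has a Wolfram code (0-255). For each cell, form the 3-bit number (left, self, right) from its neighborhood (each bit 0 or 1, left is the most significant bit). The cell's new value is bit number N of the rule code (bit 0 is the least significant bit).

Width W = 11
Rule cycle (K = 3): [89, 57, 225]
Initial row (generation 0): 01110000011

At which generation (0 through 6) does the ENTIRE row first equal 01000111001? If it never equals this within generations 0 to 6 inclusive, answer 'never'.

Gen 0: 01110000011
Gen 1 (rule 89): 01011111011
Gen 2 (rule 57): 00110000110
Gen 3 (rule 225): 10010110010
Gen 4 (rule 89): 01000111001
Gen 5 (rule 57): 00110100100
Gen 6 (rule 225): 10011000001

Answer: 4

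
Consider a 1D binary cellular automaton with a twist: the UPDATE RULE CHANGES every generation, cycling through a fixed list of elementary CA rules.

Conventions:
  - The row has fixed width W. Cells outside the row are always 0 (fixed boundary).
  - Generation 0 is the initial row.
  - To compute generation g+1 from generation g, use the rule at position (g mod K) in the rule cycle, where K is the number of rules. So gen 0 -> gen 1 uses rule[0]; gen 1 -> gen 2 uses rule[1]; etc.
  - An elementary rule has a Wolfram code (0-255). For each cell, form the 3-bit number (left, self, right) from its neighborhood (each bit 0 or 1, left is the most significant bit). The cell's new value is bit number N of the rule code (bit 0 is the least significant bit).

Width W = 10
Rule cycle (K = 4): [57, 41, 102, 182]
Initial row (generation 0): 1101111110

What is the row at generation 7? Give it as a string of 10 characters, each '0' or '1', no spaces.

Gen 0: 1101111110
Gen 1 (rule 57): 1011000001
Gen 2 (rule 41): 0110011100
Gen 3 (rule 102): 1010100100
Gen 4 (rule 182): 1111111110
Gen 5 (rule 57): 1000000001
Gen 6 (rule 41): 0011111100
Gen 7 (rule 102): 0100000100

Answer: 0100000100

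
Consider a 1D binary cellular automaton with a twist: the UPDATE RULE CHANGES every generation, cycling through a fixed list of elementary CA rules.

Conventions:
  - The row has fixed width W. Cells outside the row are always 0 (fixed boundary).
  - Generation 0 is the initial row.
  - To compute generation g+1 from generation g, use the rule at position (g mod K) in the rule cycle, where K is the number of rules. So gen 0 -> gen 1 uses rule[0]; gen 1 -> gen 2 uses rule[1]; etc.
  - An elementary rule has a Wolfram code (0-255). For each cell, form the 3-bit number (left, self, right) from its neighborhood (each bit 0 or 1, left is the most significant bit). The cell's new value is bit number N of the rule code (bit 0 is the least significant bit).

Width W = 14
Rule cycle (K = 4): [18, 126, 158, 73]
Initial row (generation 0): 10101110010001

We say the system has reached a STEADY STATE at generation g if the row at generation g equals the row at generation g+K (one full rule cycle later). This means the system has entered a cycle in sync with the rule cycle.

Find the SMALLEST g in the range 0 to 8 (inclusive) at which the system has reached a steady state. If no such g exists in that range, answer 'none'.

Answer: none

Derivation:
Gen 0: 10101110010001
Gen 1 (rule 18): 00000001101010
Gen 2 (rule 126): 00000011111111
Gen 3 (rule 158): 00000111111110
Gen 4 (rule 73): 11110100000010
Gen 5 (rule 18): 00000010000101
Gen 6 (rule 126): 00000111001111
Gen 7 (rule 158): 00001110111110
Gen 8 (rule 73): 11101010100010
Gen 9 (rule 18): 00000000010101
Gen 10 (rule 126): 00000000111111
Gen 11 (rule 158): 00000001111110
Gen 12 (rule 73): 11111101000010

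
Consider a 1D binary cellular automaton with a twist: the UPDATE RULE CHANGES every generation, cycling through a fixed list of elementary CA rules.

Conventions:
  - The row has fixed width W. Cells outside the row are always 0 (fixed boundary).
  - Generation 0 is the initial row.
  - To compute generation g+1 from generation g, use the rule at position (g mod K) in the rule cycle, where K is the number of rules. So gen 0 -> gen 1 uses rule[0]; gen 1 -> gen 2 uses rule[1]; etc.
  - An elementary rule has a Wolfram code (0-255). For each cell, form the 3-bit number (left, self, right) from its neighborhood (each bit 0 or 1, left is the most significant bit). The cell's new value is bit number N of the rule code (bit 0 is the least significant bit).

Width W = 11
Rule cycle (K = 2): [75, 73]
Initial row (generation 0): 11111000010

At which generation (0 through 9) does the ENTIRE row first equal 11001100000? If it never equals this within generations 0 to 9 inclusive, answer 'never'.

Answer: 3

Derivation:
Gen 0: 11111000010
Gen 1 (rule 75): 10001011100
Gen 2 (rule 73): 00100010101
Gen 3 (rule 75): 11001100000
Gen 4 (rule 73): 11001101111
Gen 5 (rule 75): 11011101001
Gen 6 (rule 73): 11010100000
Gen 7 (rule 75): 11000001111
Gen 8 (rule 73): 11011101001
Gen 9 (rule 75): 11010100010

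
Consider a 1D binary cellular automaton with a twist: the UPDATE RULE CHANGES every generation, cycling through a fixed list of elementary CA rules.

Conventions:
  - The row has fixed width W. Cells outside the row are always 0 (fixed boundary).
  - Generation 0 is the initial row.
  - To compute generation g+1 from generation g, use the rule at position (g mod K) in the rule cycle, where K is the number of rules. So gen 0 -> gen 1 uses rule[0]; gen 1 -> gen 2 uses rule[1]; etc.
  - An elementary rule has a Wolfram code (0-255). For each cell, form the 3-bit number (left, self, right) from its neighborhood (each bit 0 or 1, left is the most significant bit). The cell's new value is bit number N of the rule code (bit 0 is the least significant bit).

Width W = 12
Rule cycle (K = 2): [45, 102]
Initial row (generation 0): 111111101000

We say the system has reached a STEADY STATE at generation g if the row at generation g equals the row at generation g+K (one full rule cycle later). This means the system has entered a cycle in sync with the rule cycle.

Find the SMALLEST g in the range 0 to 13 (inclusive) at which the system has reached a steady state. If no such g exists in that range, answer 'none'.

Gen 0: 111111101000
Gen 1 (rule 45): 100000011011
Gen 2 (rule 102): 100000101101
Gen 3 (rule 45): 101110111011
Gen 4 (rule 102): 110011001101
Gen 5 (rule 45): 100010001011
Gen 6 (rule 102): 100110011101
Gen 7 (rule 45): 100100010011
Gen 8 (rule 102): 101100110101
Gen 9 (rule 45): 111000101111
Gen 10 (rule 102): 001001110001
Gen 11 (rule 45): 101001000101
Gen 12 (rule 102): 111011001111
Gen 13 (rule 45): 100110001000
Gen 14 (rule 102): 101010011000
Gen 15 (rule 45): 111110010011

Answer: none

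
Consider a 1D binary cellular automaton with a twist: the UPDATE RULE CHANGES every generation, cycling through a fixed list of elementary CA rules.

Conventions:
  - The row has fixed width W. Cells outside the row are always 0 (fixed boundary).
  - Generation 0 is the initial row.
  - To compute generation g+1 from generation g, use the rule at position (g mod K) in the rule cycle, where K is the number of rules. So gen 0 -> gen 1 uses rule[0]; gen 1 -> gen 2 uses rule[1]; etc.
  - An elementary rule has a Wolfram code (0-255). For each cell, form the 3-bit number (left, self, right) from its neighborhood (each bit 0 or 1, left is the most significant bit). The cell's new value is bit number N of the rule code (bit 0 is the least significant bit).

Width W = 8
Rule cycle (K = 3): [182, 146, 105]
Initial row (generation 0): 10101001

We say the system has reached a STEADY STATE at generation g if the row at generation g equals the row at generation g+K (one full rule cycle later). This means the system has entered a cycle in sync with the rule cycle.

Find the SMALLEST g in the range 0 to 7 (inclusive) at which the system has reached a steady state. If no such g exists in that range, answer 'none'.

Answer: 6

Derivation:
Gen 0: 10101001
Gen 1 (rule 182): 11111111
Gen 2 (rule 146): 01111110
Gen 3 (rule 105): 01000010
Gen 4 (rule 182): 11100111
Gen 5 (rule 146): 01011010
Gen 6 (rule 105): 00111100
Gen 7 (rule 182): 01011010
Gen 8 (rule 146): 10000001
Gen 9 (rule 105): 00111100
Gen 10 (rule 182): 01011010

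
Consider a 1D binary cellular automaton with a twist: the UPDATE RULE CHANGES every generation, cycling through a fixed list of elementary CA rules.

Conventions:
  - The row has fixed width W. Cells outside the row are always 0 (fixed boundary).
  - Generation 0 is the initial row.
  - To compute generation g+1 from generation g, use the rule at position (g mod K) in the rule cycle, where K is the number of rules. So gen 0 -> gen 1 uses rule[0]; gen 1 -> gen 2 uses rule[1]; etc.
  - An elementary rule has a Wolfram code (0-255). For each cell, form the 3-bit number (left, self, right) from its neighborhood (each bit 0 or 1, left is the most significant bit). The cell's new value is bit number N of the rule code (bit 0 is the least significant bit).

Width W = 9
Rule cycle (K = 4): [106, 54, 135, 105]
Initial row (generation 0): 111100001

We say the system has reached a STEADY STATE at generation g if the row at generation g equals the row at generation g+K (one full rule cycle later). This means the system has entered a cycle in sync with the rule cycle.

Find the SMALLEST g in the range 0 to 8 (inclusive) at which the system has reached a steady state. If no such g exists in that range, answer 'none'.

Answer: 6

Derivation:
Gen 0: 111100001
Gen 1 (rule 106): 100100010
Gen 2 (rule 54): 111110111
Gen 3 (rule 135): 011100010
Gen 4 (rule 105): 010101000
Gen 5 (rule 106): 101010000
Gen 6 (rule 54): 111111000
Gen 7 (rule 135): 011110011
Gen 8 (rule 105): 010010011
Gen 9 (rule 106): 100100111
Gen 10 (rule 54): 111111000
Gen 11 (rule 135): 011110011
Gen 12 (rule 105): 010010011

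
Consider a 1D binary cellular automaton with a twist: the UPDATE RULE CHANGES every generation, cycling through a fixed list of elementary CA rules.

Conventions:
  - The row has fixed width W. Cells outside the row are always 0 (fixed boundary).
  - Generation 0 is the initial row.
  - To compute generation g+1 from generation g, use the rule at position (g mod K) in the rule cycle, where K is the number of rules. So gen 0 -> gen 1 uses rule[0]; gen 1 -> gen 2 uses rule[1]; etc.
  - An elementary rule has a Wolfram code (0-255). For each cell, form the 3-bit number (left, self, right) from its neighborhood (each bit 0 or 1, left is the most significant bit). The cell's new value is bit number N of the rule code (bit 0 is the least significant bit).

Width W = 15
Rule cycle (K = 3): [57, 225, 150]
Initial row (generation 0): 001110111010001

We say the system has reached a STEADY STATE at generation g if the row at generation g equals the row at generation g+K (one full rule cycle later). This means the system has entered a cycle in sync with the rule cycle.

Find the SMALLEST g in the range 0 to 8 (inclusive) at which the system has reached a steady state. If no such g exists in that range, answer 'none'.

Gen 0: 001110111010001
Gen 1 (rule 57): 101001100101100
Gen 2 (rule 225): 010000100010101
Gen 3 (rule 150): 111001110110101
Gen 4 (rule 57): 100101001101010
Gen 5 (rule 225): 000010000110100
Gen 6 (rule 150): 000111001000110
Gen 7 (rule 57): 110100100110101
Gen 8 (rule 225): 011000000011010
Gen 9 (rule 150): 100100000100011
Gen 10 (rule 57): 010011110011010
Gen 11 (rule 225): 000001110001100

Answer: none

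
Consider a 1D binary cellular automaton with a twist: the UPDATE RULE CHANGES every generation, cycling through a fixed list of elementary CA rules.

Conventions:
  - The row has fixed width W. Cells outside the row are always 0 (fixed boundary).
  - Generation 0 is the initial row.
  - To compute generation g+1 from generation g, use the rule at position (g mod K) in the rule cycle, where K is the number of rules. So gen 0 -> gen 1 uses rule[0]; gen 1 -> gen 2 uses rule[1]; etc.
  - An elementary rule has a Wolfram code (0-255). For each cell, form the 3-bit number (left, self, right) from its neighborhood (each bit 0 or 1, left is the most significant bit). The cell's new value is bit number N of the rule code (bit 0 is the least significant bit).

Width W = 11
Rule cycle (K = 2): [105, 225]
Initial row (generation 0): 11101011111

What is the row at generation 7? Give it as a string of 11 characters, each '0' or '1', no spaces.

Gen 0: 11101011111
Gen 1 (rule 105): 10110110001
Gen 2 (rule 225): 01011010100
Gen 3 (rule 105): 00111101001
Gen 4 (rule 225): 10011110000
Gen 5 (rule 105): 00010010111
Gen 6 (rule 225): 11000001011
Gen 7 (rule 105): 11011100111

Answer: 11011100111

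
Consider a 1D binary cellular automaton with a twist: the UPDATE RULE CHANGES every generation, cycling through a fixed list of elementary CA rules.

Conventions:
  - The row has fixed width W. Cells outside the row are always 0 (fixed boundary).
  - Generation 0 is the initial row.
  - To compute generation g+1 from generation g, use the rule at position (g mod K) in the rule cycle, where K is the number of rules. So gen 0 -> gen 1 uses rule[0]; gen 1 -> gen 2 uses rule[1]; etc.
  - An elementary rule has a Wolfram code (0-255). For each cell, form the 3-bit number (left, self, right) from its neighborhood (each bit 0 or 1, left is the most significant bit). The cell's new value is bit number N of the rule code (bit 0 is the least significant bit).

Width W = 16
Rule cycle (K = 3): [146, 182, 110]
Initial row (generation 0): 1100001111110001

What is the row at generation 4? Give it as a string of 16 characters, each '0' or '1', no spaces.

Answer: 0010010111101010

Derivation:
Gen 0: 1100001111110001
Gen 1 (rule 146): 0010010111101010
Gen 2 (rule 182): 0111111011011111
Gen 3 (rule 110): 1100001111110001
Gen 4 (rule 146): 0010010111101010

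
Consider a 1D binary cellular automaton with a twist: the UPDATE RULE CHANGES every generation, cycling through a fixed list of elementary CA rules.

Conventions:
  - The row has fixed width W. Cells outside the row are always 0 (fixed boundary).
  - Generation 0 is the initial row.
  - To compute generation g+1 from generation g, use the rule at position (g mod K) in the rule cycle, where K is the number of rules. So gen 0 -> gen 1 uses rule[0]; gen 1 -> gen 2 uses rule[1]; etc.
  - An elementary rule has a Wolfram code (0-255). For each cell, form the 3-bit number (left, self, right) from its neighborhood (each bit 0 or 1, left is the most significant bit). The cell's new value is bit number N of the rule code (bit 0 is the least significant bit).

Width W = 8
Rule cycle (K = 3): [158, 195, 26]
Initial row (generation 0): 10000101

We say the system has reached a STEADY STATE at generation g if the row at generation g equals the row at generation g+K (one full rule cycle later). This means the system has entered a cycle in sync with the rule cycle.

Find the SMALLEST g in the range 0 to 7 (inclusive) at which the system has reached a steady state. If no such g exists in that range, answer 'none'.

Gen 0: 10000101
Gen 1 (rule 158): 11001101
Gen 2 (rule 195): 01010100
Gen 3 (rule 26): 10000010
Gen 4 (rule 158): 11000111
Gen 5 (rule 195): 01011011
Gen 6 (rule 26): 10010010
Gen 7 (rule 158): 11111111
Gen 8 (rule 195): 01111111
Gen 9 (rule 26): 11000000
Gen 10 (rule 158): 10100000

Answer: none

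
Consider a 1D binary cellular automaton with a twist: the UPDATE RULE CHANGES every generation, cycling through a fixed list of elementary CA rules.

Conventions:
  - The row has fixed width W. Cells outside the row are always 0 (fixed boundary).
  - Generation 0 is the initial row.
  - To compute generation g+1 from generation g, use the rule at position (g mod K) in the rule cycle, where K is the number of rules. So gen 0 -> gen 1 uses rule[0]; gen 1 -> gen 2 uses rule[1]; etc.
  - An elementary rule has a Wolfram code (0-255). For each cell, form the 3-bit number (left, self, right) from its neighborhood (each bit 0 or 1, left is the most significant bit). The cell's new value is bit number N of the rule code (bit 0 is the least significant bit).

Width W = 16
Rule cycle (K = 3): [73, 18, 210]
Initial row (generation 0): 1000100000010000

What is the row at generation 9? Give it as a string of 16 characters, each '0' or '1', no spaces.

Gen 0: 1000100000010000
Gen 1 (rule 73): 0010001111000111
Gen 2 (rule 18): 0101010000101000
Gen 3 (rule 210): 1000001001000100
Gen 4 (rule 73): 0011100000010001
Gen 5 (rule 18): 0100010000101010
Gen 6 (rule 210): 1010101001000001
Gen 7 (rule 73): 0000000000011100
Gen 8 (rule 18): 0000000000100010
Gen 9 (rule 210): 0000000001010101

Answer: 0000000001010101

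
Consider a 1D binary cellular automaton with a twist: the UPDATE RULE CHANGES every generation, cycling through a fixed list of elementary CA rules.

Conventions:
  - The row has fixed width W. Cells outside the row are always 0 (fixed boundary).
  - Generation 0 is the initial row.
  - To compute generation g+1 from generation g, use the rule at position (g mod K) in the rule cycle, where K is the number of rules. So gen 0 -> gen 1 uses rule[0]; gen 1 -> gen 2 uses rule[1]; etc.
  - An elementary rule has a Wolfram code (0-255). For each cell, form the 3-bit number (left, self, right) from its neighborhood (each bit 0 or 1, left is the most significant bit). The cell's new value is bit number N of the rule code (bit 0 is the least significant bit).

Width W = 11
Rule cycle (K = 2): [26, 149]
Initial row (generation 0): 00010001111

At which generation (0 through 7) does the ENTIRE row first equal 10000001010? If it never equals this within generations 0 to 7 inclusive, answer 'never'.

Answer: 7

Derivation:
Gen 0: 00010001111
Gen 1 (rule 26): 00101011000
Gen 2 (rule 149): 10101000111
Gen 3 (rule 26): 00000101100
Gen 4 (rule 149): 11110100011
Gen 5 (rule 26): 10000010110
Gen 6 (rule 149): 11111010001
Gen 7 (rule 26): 10000001010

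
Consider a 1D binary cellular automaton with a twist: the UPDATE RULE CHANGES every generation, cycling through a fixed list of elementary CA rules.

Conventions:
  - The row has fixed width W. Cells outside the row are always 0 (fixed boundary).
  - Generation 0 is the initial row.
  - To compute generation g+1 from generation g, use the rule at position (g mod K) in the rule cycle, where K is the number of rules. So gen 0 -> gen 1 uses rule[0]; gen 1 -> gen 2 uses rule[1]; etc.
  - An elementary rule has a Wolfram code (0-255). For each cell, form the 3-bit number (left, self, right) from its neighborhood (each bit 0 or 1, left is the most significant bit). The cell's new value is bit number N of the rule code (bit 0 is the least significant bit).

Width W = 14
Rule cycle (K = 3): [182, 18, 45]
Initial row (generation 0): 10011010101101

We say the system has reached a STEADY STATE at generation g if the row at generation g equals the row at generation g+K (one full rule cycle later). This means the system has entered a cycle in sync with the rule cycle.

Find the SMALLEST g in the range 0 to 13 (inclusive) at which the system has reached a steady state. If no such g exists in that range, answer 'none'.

Gen 0: 10011010101101
Gen 1 (rule 182): 11100111110011
Gen 2 (rule 18): 00011000001100
Gen 3 (rule 45): 11010011101001
Gen 4 (rule 182): 00111101011111
Gen 5 (rule 18): 01000000000000
Gen 6 (rule 45): 01011111111111
Gen 7 (rule 182): 11101111111110
Gen 8 (rule 18): 00000000000001
Gen 9 (rule 45): 11111111111101
Gen 10 (rule 182): 01111111111011
Gen 11 (rule 18): 10000000000000
Gen 12 (rule 45): 10111111111111
Gen 13 (rule 182): 11011111111110
Gen 14 (rule 18): 00000000000001
Gen 15 (rule 45): 11111111111101
Gen 16 (rule 182): 01111111111011

Answer: none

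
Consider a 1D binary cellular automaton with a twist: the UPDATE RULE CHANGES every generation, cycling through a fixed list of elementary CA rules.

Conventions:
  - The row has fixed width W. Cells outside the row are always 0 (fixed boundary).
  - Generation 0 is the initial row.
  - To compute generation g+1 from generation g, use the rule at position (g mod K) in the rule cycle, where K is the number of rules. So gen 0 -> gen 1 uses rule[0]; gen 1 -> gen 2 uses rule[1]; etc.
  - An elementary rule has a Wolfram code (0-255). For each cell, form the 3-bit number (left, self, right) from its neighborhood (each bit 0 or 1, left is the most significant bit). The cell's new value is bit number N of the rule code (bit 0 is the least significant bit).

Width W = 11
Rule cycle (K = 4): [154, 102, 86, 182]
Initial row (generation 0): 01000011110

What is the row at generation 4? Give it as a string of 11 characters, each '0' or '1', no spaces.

Answer: 01110011111

Derivation:
Gen 0: 01000011110
Gen 1 (rule 154): 10100111101
Gen 2 (rule 102): 11101000111
Gen 3 (rule 86): 00101101001
Gen 4 (rule 182): 01110011111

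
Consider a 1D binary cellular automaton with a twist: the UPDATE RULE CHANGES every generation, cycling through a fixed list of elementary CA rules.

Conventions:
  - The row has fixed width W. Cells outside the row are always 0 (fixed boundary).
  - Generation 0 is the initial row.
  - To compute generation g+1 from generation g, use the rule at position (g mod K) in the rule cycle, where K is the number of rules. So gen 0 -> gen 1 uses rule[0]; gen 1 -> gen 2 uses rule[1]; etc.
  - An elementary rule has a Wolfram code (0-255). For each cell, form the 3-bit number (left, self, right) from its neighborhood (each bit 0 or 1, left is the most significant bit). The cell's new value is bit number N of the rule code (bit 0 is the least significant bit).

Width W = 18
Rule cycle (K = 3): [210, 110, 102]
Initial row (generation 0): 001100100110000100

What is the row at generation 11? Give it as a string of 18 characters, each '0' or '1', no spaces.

Gen 0: 001100100110000100
Gen 1 (rule 210): 010111011011001010
Gen 2 (rule 110): 111101111111011110
Gen 3 (rule 102): 000110000001100010
Gen 4 (rule 210): 001011000010110101
Gen 5 (rule 110): 011111000111111111
Gen 6 (rule 102): 100001001000000001
Gen 7 (rule 210): 010010110100000010
Gen 8 (rule 110): 110111111100000110
Gen 9 (rule 102): 011000000100001010
Gen 10 (rule 210): 101100001010010001
Gen 11 (rule 110): 111100011110110011

Answer: 111100011110110011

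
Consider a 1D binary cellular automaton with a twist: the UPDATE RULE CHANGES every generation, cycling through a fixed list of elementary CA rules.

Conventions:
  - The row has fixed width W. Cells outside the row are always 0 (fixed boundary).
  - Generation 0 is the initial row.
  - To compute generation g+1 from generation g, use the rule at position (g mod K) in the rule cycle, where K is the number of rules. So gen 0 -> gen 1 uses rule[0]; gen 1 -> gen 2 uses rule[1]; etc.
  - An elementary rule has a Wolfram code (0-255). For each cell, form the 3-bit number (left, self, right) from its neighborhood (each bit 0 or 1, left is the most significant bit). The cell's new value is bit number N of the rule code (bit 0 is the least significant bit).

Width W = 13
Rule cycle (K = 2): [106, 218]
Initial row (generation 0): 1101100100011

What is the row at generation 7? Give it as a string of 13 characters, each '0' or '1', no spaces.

Gen 0: 1101100100011
Gen 1 (rule 106): 1111101000111
Gen 2 (rule 218): 1111100101111
Gen 3 (rule 106): 1000101011001
Gen 4 (rule 218): 0101000011110
Gen 5 (rule 106): 1010000110010
Gen 6 (rule 218): 0001001111101
Gen 7 (rule 106): 0010011000110

Answer: 0010011000110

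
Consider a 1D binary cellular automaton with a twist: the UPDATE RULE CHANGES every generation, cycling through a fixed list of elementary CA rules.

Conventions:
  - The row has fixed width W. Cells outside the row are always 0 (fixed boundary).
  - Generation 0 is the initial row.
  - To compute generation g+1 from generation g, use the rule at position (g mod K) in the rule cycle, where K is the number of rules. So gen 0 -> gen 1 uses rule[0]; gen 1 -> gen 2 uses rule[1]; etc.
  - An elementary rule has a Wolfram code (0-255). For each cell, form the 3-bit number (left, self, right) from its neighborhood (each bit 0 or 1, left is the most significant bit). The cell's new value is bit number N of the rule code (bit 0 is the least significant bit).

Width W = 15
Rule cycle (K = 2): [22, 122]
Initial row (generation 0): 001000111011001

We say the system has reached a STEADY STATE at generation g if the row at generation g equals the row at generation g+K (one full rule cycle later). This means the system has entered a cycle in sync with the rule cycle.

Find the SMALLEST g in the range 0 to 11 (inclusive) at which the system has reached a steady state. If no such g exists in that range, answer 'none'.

Answer: none

Derivation:
Gen 0: 001000111011001
Gen 1 (rule 22): 011101000000111
Gen 2 (rule 122): 110110100001101
Gen 3 (rule 22): 000000110010001
Gen 4 (rule 122): 000001111101010
Gen 5 (rule 22): 000010000001011
Gen 6 (rule 122): 000101000010111
Gen 7 (rule 22): 001101100110000
Gen 8 (rule 122): 011111111111000
Gen 9 (rule 22): 100000000000100
Gen 10 (rule 122): 010000000001010
Gen 11 (rule 22): 111000000011011
Gen 12 (rule 122): 101100000111111
Gen 13 (rule 22): 100010001000000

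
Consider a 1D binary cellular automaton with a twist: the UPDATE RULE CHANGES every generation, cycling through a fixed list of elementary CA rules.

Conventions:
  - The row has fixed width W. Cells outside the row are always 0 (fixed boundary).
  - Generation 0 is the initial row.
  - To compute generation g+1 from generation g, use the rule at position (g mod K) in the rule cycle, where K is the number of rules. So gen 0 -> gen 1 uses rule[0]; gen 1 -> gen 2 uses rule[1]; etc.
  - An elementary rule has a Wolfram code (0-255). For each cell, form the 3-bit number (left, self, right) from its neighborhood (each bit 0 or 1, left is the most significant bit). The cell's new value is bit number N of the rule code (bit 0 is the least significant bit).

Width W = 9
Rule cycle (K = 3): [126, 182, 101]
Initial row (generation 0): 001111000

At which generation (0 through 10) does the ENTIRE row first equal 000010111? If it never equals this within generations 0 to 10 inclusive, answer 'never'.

Answer: never

Derivation:
Gen 0: 001111000
Gen 1 (rule 126): 011001100
Gen 2 (rule 182): 100110010
Gen 3 (rule 101): 100010010
Gen 4 (rule 126): 110111111
Gen 5 (rule 182): 001011110
Gen 6 (rule 101): 101100010
Gen 7 (rule 126): 111110111
Gen 8 (rule 182): 011101010
Gen 9 (rule 101): 000111110
Gen 10 (rule 126): 001100011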